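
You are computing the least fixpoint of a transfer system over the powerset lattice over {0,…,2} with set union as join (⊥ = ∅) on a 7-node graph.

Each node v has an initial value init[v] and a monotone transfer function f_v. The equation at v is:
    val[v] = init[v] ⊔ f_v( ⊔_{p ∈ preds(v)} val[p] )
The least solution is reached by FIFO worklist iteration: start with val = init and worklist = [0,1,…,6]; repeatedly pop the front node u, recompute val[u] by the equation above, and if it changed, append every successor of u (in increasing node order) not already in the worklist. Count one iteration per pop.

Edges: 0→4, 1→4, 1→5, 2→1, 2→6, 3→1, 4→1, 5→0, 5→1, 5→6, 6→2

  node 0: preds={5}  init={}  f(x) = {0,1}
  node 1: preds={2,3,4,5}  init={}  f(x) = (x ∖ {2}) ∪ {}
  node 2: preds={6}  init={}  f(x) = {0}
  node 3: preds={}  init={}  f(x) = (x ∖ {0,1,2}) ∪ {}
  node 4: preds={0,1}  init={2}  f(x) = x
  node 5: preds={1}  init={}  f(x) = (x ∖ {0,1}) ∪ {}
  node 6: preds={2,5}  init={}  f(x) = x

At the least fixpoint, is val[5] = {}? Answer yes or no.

Worklist (11 pops):
  #1 pop 0: in={} → {0,1} (was {}); enqueue []
  #2 pop 1: in={2} → {} (no change)
  #3 pop 2: in={} → {0} (was {}); enqueue [1]
  #4 pop 3: in={} → {} (no change)
  #5 pop 4: in={0,1} → {0,1,2} (was {2}); enqueue []
  #6 pop 5: in={} → {} (no change)
  #7 pop 6: in={0} → {0} (was {}); enqueue [2]
  #8 pop 1: in={0,1,2} → {0,1} (was {}); enqueue [4,5]
  #9 pop 2: in={0} → {0} (no change)
  #10 pop 4: in={0,1} → {0,1,2} (no change)
  #11 pop 5: in={0,1} → {} (no change)

Fixpoint:
  val[0] = {0,1}
  val[1] = {0,1}
  val[2] = {0}
  val[3] = {}
  val[4] = {0,1,2}
  val[5] = {}
  val[6] = {0}

yes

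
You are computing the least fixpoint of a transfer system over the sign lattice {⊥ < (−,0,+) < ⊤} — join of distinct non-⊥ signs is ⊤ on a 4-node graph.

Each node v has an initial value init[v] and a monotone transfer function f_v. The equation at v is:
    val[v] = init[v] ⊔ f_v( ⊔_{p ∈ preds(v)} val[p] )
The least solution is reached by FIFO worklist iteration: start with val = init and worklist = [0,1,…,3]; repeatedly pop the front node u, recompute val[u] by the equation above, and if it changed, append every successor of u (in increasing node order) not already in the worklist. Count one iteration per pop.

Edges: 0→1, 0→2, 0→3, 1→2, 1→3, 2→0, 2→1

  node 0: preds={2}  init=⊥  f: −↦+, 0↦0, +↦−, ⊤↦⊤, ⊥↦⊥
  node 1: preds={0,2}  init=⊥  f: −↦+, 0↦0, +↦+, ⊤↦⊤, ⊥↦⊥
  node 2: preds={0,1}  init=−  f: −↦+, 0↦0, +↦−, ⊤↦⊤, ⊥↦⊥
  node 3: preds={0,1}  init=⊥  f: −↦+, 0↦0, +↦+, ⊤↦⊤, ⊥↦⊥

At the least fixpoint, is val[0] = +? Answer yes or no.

no

Worklist (8 pops):
  #1 pop 0: in=− → + (was ⊥); enqueue []
  #2 pop 1: in=⊤ → ⊤ (was ⊥); enqueue []
  #3 pop 2: in=⊤ → ⊤ (was −); enqueue [0,1]
  #4 pop 3: in=⊤ → ⊤ (was ⊥); enqueue []
  #5 pop 0: in=⊤ → ⊤ (was +); enqueue [2,3]
  #6 pop 1: in=⊤ → ⊤ (no change)
  #7 pop 2: in=⊤ → ⊤ (no change)
  #8 pop 3: in=⊤ → ⊤ (no change)

Fixpoint:
  val[0] = ⊤
  val[1] = ⊤
  val[2] = ⊤
  val[3] = ⊤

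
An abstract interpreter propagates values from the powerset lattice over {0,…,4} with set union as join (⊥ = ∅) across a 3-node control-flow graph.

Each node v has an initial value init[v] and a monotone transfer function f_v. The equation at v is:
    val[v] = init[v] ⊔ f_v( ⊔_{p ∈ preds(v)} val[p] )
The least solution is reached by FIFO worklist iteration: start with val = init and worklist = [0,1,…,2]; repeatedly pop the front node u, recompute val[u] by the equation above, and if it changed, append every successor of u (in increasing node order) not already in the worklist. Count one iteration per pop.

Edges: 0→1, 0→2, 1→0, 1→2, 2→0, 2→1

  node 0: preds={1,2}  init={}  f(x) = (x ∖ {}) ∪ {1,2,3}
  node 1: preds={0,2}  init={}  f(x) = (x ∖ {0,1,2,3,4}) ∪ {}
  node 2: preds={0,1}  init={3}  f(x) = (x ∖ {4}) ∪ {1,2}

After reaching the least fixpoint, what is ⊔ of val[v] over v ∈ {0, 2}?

{1,2,3}

Iteration log — 5 steps:
  step 1. node 0  ⊔preds={3}  new={1,2,3}  old={}  +wl: 
  step 2. node 1  ⊔preds={1,2,3}  new={}  stable
  step 3. node 2  ⊔preds={1,2,3}  new={1,2,3}  old={3}  +wl: 0,1
  step 4. node 0  ⊔preds={1,2,3}  new={1,2,3}  stable
  step 5. node 1  ⊔preds={1,2,3}  new={}  stable

Least fixpoint reached:
  node 0: {1,2,3}
  node 1: {}
  node 2: {1,2,3}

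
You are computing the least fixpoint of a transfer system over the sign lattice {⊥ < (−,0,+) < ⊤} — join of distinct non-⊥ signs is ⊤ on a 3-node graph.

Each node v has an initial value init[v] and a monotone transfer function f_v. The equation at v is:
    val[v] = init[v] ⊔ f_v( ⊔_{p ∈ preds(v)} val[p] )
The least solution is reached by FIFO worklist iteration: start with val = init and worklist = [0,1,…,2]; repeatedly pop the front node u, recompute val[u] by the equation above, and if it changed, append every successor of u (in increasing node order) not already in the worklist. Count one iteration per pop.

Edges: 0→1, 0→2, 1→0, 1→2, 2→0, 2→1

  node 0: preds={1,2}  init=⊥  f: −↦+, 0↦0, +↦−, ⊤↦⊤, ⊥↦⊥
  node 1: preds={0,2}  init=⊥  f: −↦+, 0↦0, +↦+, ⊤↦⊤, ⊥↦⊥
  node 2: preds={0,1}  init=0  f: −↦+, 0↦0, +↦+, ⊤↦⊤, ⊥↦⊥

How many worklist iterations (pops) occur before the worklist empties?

Iteration log — 4 steps:
  step 1. node 0  ⊔preds=0  new=0  old=⊥  +wl: 
  step 2. node 1  ⊔preds=0  new=0  old=⊥  +wl: 0
  step 3. node 2  ⊔preds=0  new=0  stable
  step 4. node 0  ⊔preds=0  new=0  stable

Least fixpoint reached:
  node 0: 0
  node 1: 0
  node 2: 0

4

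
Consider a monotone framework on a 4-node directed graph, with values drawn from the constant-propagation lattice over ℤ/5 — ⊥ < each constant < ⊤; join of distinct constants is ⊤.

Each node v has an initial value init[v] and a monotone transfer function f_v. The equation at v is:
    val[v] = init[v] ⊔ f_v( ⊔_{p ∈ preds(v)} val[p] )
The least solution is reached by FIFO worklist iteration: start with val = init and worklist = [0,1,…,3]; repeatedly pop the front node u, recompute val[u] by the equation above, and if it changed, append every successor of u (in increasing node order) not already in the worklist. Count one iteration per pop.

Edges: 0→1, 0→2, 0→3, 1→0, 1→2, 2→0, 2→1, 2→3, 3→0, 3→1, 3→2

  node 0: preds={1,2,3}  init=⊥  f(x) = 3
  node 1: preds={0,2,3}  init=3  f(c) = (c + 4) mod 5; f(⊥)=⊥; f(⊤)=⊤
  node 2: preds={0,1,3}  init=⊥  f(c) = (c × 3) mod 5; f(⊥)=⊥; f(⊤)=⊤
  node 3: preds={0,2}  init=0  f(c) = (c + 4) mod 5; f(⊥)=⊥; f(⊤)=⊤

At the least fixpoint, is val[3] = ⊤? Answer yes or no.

yes

Trace (7 dequeues):
  [1] u=0 | in ⊤ | out 3 | prev ⊥ | push {}
  [2] u=1 | in ⊤ | out ⊤ | prev 3 | push {0}
  [3] u=2 | in ⊤ | out ⊤ | prev ⊥ | push {1}
  [4] u=3 | in ⊤ | out ⊤ | prev 0 | push {2}
  [5] u=0 | in ⊤ | out 3 | ==
  [6] u=1 | in ⊤ | out ⊤ | ==
  [7] u=2 | in ⊤ | out ⊤ | ==

Converged values:
  [0] 3
  [1] ⊤
  [2] ⊤
  [3] ⊤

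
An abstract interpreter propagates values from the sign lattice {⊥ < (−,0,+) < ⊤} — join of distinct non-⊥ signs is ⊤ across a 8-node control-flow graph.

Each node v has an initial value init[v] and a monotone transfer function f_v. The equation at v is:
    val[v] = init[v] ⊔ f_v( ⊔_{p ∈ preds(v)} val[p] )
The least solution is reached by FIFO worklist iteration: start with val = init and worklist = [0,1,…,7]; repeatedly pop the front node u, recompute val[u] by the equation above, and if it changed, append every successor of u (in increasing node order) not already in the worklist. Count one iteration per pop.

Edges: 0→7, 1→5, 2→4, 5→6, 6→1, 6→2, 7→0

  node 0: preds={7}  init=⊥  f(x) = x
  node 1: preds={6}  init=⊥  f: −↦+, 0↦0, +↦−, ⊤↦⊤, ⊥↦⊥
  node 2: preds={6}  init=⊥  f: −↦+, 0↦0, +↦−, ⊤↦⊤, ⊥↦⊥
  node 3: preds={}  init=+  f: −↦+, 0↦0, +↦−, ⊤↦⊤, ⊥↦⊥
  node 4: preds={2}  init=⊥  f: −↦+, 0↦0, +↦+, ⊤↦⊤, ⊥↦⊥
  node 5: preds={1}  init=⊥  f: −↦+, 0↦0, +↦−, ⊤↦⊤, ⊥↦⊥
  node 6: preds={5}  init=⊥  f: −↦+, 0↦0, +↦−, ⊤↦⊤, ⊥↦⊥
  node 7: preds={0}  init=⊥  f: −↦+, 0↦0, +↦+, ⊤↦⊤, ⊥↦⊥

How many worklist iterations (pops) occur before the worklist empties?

Iteration log — 8 steps:
  step 1. node 0  ⊔preds=⊥  new=⊥  stable
  step 2. node 1  ⊔preds=⊥  new=⊥  stable
  step 3. node 2  ⊔preds=⊥  new=⊥  stable
  step 4. node 3  ⊔preds=⊥  new=+  stable
  step 5. node 4  ⊔preds=⊥  new=⊥  stable
  step 6. node 5  ⊔preds=⊥  new=⊥  stable
  step 7. node 6  ⊔preds=⊥  new=⊥  stable
  step 8. node 7  ⊔preds=⊥  new=⊥  stable

Least fixpoint reached:
  node 0: ⊥
  node 1: ⊥
  node 2: ⊥
  node 3: +
  node 4: ⊥
  node 5: ⊥
  node 6: ⊥
  node 7: ⊥

8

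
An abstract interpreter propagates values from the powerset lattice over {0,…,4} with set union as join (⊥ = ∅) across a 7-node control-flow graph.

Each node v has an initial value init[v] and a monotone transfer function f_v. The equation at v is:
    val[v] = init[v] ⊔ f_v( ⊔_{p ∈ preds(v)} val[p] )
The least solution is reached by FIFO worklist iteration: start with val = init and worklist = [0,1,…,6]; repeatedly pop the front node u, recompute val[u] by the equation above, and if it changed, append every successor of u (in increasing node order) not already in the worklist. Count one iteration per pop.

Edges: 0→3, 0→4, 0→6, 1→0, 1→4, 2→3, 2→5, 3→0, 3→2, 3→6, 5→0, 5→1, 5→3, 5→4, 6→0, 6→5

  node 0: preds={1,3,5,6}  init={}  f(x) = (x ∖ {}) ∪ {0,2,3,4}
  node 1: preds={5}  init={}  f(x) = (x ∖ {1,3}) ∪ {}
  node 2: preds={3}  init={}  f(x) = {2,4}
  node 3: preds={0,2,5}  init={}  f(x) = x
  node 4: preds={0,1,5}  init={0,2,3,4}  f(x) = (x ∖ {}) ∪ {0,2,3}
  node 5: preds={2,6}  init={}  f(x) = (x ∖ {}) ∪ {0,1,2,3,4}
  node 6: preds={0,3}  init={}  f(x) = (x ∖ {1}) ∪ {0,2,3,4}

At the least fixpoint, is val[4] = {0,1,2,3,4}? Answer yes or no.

yes

Iteration log — 16 steps:
  step 1. node 0  ⊔preds={}  new={0,2,3,4}  old={}  +wl: 
  step 2. node 1  ⊔preds={}  new={}  stable
  step 3. node 2  ⊔preds={}  new={2,4}  old={}  +wl: 
  step 4. node 3  ⊔preds={0,2,3,4}  new={0,2,3,4}  old={}  +wl: 0,2
  step 5. node 4  ⊔preds={0,2,3,4}  new={0,2,3,4}  stable
  step 6. node 5  ⊔preds={2,4}  new={0,1,2,3,4}  old={}  +wl: 1,3,4
  step 7. node 6  ⊔preds={0,2,3,4}  new={0,2,3,4}  old={}  +wl: 5
  step 8. node 0  ⊔preds={0,1,2,3,4}  new={0,1,2,3,4}  old={0,2,3,4}  +wl: 6
  step 9. node 2  ⊔preds={0,2,3,4}  new={2,4}  stable
  step 10. node 1  ⊔preds={0,1,2,3,4}  new={0,2,4}  old={}  +wl: 0
  step 11. node 3  ⊔preds={0,1,2,3,4}  new={0,1,2,3,4}  old={0,2,3,4}  +wl: 2
  step 12. node 4  ⊔preds={0,1,2,3,4}  new={0,1,2,3,4}  old={0,2,3,4}  +wl: 
  step 13. node 5  ⊔preds={0,2,3,4}  new={0,1,2,3,4}  stable
  step 14. node 6  ⊔preds={0,1,2,3,4}  new={0,2,3,4}  stable
  step 15. node 0  ⊔preds={0,1,2,3,4}  new={0,1,2,3,4}  stable
  step 16. node 2  ⊔preds={0,1,2,3,4}  new={2,4}  stable

Least fixpoint reached:
  node 0: {0,1,2,3,4}
  node 1: {0,2,4}
  node 2: {2,4}
  node 3: {0,1,2,3,4}
  node 4: {0,1,2,3,4}
  node 5: {0,1,2,3,4}
  node 6: {0,2,3,4}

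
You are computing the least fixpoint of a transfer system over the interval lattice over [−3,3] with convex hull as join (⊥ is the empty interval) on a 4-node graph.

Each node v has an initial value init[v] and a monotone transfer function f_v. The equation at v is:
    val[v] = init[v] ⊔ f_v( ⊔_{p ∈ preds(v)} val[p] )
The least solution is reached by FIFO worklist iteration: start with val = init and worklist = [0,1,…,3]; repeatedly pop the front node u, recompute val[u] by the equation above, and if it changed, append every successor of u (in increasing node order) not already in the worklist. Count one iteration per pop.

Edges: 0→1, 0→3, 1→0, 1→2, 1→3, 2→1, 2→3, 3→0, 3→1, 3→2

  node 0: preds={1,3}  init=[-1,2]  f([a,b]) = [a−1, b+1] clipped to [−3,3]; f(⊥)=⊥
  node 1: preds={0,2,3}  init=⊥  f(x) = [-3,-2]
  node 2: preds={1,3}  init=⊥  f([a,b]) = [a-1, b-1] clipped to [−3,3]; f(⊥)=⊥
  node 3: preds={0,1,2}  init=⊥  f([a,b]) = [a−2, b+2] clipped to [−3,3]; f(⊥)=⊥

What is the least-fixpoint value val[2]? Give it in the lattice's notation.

[-3,2]

Iteration log — 9 steps:
  step 1. node 0  ⊔preds=⊥  new=[-1,2]  stable
  step 2. node 1  ⊔preds=[-1,2]  new=[-3,-2]  old=⊥  +wl: 0
  step 3. node 2  ⊔preds=[-3,-2]  new=[-3,-3]  old=⊥  +wl: 1
  step 4. node 3  ⊔preds=[-3,2]  new=[-3,3]  old=⊥  +wl: 2
  step 5. node 0  ⊔preds=[-3,3]  new=[-3,3]  old=[-1,2]  +wl: 3
  step 6. node 1  ⊔preds=[-3,3]  new=[-3,-2]  stable
  step 7. node 2  ⊔preds=[-3,3]  new=[-3,2]  old=[-3,-3]  +wl: 1
  step 8. node 3  ⊔preds=[-3,3]  new=[-3,3]  stable
  step 9. node 1  ⊔preds=[-3,3]  new=[-3,-2]  stable

Least fixpoint reached:
  node 0: [-3,3]
  node 1: [-3,-2]
  node 2: [-3,2]
  node 3: [-3,3]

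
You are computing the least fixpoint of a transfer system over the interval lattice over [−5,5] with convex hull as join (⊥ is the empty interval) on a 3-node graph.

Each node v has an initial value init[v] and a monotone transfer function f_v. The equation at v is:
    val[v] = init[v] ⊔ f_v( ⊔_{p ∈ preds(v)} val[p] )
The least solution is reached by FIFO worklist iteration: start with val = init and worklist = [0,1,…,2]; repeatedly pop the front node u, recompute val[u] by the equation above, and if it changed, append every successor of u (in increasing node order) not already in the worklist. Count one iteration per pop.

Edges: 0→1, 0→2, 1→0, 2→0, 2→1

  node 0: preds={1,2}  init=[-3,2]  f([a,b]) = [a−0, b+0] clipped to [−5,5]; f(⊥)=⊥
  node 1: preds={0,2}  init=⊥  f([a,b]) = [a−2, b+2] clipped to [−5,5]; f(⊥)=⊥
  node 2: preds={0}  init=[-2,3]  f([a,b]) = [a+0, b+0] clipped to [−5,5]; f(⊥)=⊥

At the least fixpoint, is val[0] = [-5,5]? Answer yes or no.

yes

Worklist (8 pops):
  #1 pop 0: in=[-2,3] → [-3,3] (was [-3,2]); enqueue []
  #2 pop 1: in=[-3,3] → [-5,5] (was ⊥); enqueue [0]
  #3 pop 2: in=[-3,3] → [-3,3] (was [-2,3]); enqueue [1]
  #4 pop 0: in=[-5,5] → [-5,5] (was [-3,3]); enqueue [2]
  #5 pop 1: in=[-5,5] → [-5,5] (no change)
  #6 pop 2: in=[-5,5] → [-5,5] (was [-3,3]); enqueue [0,1]
  #7 pop 0: in=[-5,5] → [-5,5] (no change)
  #8 pop 1: in=[-5,5] → [-5,5] (no change)

Fixpoint:
  val[0] = [-5,5]
  val[1] = [-5,5]
  val[2] = [-5,5]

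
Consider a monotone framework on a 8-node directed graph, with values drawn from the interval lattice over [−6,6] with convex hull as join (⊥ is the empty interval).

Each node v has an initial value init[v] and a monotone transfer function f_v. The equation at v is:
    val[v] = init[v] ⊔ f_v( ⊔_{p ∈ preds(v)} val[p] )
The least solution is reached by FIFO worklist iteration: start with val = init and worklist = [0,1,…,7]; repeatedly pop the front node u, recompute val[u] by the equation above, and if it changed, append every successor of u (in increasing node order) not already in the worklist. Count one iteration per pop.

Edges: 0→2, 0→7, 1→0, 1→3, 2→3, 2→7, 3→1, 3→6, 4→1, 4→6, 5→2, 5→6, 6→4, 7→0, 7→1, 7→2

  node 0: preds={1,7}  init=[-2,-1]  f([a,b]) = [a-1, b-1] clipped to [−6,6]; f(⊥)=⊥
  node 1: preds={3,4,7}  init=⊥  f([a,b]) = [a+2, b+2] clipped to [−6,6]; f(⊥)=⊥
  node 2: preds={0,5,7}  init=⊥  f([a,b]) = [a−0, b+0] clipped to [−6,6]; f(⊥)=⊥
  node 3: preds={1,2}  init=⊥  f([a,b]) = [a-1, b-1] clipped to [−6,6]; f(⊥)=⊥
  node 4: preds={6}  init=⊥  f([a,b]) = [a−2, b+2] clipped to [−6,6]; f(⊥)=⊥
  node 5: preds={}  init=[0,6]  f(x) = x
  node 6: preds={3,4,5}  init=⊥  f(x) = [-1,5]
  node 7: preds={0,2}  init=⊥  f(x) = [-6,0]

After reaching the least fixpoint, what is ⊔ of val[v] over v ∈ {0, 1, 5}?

[-6,6]

Trace (16 dequeues):
  [1] u=0 | in ⊥ | out [-2,-1] | ==
  [2] u=1 | in ⊥ | out ⊥ | ==
  [3] u=2 | in [-2,6] | out [-2,6] | prev ⊥ | push {}
  [4] u=3 | in [-2,6] | out [-3,5] | prev ⊥ | push {1}
  [5] u=4 | in ⊥ | out ⊥ | ==
  [6] u=5 | in ⊥ | out [0,6] | ==
  [7] u=6 | in [-3,6] | out [-1,5] | prev ⊥ | push {4}
  [8] u=7 | in [-2,6] | out [-6,0] | prev ⊥ | push {0,2}
  [9] u=1 | in [-6,5] | out [-4,6] | prev ⊥ | push {3}
  [10] u=4 | in [-1,5] | out [-3,6] | prev ⊥ | push {1,6}
  [11] u=0 | in [-6,6] | out [-6,5] | prev [-2,-1] | push {7}
  [12] u=2 | in [-6,6] | out [-6,6] | prev [-2,6] | push {}
  [13] u=3 | in [-6,6] | out [-6,5] | prev [-3,5] | push {}
  [14] u=1 | in [-6,6] | out [-4,6] | ==
  [15] u=6 | in [-6,6] | out [-1,5] | ==
  [16] u=7 | in [-6,6] | out [-6,0] | ==

Converged values:
  [0] [-6,5]
  [1] [-4,6]
  [2] [-6,6]
  [3] [-6,5]
  [4] [-3,6]
  [5] [0,6]
  [6] [-1,5]
  [7] [-6,0]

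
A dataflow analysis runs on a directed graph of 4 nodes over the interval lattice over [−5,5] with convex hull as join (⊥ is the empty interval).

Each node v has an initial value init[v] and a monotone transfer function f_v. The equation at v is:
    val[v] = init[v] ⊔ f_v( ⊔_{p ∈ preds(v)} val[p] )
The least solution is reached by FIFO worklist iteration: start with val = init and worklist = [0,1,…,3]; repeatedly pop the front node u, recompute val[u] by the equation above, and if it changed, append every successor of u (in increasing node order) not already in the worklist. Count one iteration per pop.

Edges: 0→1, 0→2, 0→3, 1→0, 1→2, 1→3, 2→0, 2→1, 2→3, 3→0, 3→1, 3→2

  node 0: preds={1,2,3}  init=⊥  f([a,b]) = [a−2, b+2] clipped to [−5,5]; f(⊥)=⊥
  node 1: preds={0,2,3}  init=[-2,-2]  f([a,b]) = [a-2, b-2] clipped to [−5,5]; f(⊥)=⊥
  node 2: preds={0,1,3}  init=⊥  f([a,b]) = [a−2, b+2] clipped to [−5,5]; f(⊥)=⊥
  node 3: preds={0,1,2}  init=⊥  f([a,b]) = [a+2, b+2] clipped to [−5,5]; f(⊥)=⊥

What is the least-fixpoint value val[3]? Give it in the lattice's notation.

Worklist (11 pops):
  #1 pop 0: in=[-2,-2] → [-4,0] (was ⊥); enqueue []
  #2 pop 1: in=[-4,0] → [-5,-2] (was [-2,-2]); enqueue [0]
  #3 pop 2: in=[-5,0] → [-5,2] (was ⊥); enqueue [1]
  #4 pop 3: in=[-5,2] → [-3,4] (was ⊥); enqueue [2]
  #5 pop 0: in=[-5,4] → [-5,5] (was [-4,0]); enqueue [3]
  #6 pop 1: in=[-5,5] → [-5,3] (was [-5,-2]); enqueue [0]
  #7 pop 2: in=[-5,5] → [-5,5] (was [-5,2]); enqueue [1]
  #8 pop 3: in=[-5,5] → [-3,5] (was [-3,4]); enqueue [2]
  #9 pop 0: in=[-5,5] → [-5,5] (no change)
  #10 pop 1: in=[-5,5] → [-5,3] (no change)
  #11 pop 2: in=[-5,5] → [-5,5] (no change)

Fixpoint:
  val[0] = [-5,5]
  val[1] = [-5,3]
  val[2] = [-5,5]
  val[3] = [-3,5]

[-3,5]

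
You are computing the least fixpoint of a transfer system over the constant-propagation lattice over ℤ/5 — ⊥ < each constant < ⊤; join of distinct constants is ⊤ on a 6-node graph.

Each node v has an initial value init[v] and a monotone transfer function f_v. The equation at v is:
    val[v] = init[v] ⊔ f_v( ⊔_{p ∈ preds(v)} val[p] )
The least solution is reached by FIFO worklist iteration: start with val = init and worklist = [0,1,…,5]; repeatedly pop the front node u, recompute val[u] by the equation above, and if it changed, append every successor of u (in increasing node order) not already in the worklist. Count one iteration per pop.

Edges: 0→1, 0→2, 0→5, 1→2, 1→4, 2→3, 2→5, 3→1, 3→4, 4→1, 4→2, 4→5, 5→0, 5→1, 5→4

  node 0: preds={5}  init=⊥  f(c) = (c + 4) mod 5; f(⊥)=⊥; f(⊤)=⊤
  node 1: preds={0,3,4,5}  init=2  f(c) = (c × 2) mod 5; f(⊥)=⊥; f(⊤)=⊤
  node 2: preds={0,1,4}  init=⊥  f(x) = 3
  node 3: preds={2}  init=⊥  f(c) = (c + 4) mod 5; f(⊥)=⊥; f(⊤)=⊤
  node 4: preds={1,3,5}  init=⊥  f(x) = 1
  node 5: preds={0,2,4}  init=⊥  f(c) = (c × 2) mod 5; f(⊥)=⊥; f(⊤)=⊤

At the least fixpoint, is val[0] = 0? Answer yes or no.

Worklist (13 pops):
  #1 pop 0: in=⊥ → ⊥ (no change)
  #2 pop 1: in=⊥ → 2 (no change)
  #3 pop 2: in=2 → 3 (was ⊥); enqueue []
  #4 pop 3: in=3 → 2 (was ⊥); enqueue [1]
  #5 pop 4: in=2 → 1 (was ⊥); enqueue [2]
  #6 pop 5: in=⊤ → ⊤ (was ⊥); enqueue [0,4]
  #7 pop 1: in=⊤ → ⊤ (was 2); enqueue []
  #8 pop 2: in=⊤ → 3 (no change)
  #9 pop 0: in=⊤ → ⊤ (was ⊥); enqueue [1,2,5]
  #10 pop 4: in=⊤ → 1 (no change)
  #11 pop 1: in=⊤ → ⊤ (no change)
  #12 pop 2: in=⊤ → 3 (no change)
  #13 pop 5: in=⊤ → ⊤ (no change)

Fixpoint:
  val[0] = ⊤
  val[1] = ⊤
  val[2] = 3
  val[3] = 2
  val[4] = 1
  val[5] = ⊤

no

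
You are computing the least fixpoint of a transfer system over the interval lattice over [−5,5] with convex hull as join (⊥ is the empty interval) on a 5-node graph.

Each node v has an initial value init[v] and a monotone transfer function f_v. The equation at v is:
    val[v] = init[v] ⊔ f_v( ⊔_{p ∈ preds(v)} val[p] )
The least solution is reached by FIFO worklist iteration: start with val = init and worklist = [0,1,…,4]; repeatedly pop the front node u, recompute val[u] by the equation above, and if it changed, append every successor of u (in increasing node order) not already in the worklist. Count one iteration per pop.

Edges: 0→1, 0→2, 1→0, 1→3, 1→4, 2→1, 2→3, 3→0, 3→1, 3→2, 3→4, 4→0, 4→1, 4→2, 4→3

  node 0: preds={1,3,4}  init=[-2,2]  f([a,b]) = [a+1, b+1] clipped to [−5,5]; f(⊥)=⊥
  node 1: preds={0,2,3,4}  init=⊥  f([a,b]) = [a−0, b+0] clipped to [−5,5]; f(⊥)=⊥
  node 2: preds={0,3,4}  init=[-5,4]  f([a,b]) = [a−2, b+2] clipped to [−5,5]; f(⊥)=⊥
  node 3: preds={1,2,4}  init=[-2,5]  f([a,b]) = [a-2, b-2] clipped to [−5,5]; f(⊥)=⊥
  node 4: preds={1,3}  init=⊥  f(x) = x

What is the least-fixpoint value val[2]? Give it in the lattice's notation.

[-5,5]

Iteration log — 9 steps:
  step 1. node 0  ⊔preds=[-2,5]  new=[-2,5]  old=[-2,2]  +wl: 
  step 2. node 1  ⊔preds=[-5,5]  new=[-5,5]  old=⊥  +wl: 0
  step 3. node 2  ⊔preds=[-2,5]  new=[-5,5]  old=[-5,4]  +wl: 1
  step 4. node 3  ⊔preds=[-5,5]  new=[-5,5]  old=[-2,5]  +wl: 2
  step 5. node 4  ⊔preds=[-5,5]  new=[-5,5]  old=⊥  +wl: 3
  step 6. node 0  ⊔preds=[-5,5]  new=[-4,5]  old=[-2,5]  +wl: 
  step 7. node 1  ⊔preds=[-5,5]  new=[-5,5]  stable
  step 8. node 2  ⊔preds=[-5,5]  new=[-5,5]  stable
  step 9. node 3  ⊔preds=[-5,5]  new=[-5,5]  stable

Least fixpoint reached:
  node 0: [-4,5]
  node 1: [-5,5]
  node 2: [-5,5]
  node 3: [-5,5]
  node 4: [-5,5]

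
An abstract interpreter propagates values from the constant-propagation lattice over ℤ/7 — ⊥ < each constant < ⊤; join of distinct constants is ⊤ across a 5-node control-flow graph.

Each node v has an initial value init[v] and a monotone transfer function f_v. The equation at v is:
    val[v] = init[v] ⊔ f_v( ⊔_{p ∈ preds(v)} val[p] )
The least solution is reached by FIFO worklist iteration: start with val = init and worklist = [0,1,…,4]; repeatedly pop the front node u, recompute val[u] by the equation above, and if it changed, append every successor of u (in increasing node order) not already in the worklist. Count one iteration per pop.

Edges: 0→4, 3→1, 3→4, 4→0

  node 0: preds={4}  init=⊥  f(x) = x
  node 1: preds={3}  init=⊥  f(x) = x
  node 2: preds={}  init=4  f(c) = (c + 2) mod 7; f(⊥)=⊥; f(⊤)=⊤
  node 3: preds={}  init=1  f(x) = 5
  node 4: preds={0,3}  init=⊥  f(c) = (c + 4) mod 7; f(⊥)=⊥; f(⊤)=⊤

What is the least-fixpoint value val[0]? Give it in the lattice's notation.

⊤

Worklist (8 pops):
  #1 pop 0: in=⊥ → ⊥ (no change)
  #2 pop 1: in=1 → 1 (was ⊥); enqueue []
  #3 pop 2: in=⊥ → 4 (no change)
  #4 pop 3: in=⊥ → ⊤ (was 1); enqueue [1]
  #5 pop 4: in=⊤ → ⊤ (was ⊥); enqueue [0]
  #6 pop 1: in=⊤ → ⊤ (was 1); enqueue []
  #7 pop 0: in=⊤ → ⊤ (was ⊥); enqueue [4]
  #8 pop 4: in=⊤ → ⊤ (no change)

Fixpoint:
  val[0] = ⊤
  val[1] = ⊤
  val[2] = 4
  val[3] = ⊤
  val[4] = ⊤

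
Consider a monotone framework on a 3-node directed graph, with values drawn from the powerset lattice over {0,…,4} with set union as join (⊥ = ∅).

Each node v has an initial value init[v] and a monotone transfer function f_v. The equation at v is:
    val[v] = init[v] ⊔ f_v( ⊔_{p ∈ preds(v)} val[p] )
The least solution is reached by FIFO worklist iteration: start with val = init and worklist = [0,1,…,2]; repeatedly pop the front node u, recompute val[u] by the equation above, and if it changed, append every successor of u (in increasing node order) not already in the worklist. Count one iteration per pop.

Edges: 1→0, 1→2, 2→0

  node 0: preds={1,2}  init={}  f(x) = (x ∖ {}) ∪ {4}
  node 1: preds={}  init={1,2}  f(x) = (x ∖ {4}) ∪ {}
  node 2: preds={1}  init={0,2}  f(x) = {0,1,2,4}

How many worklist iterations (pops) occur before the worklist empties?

Iteration log — 4 steps:
  step 1. node 0  ⊔preds={0,1,2}  new={0,1,2,4}  old={}  +wl: 
  step 2. node 1  ⊔preds={}  new={1,2}  stable
  step 3. node 2  ⊔preds={1,2}  new={0,1,2,4}  old={0,2}  +wl: 0
  step 4. node 0  ⊔preds={0,1,2,4}  new={0,1,2,4}  stable

Least fixpoint reached:
  node 0: {0,1,2,4}
  node 1: {1,2}
  node 2: {0,1,2,4}

4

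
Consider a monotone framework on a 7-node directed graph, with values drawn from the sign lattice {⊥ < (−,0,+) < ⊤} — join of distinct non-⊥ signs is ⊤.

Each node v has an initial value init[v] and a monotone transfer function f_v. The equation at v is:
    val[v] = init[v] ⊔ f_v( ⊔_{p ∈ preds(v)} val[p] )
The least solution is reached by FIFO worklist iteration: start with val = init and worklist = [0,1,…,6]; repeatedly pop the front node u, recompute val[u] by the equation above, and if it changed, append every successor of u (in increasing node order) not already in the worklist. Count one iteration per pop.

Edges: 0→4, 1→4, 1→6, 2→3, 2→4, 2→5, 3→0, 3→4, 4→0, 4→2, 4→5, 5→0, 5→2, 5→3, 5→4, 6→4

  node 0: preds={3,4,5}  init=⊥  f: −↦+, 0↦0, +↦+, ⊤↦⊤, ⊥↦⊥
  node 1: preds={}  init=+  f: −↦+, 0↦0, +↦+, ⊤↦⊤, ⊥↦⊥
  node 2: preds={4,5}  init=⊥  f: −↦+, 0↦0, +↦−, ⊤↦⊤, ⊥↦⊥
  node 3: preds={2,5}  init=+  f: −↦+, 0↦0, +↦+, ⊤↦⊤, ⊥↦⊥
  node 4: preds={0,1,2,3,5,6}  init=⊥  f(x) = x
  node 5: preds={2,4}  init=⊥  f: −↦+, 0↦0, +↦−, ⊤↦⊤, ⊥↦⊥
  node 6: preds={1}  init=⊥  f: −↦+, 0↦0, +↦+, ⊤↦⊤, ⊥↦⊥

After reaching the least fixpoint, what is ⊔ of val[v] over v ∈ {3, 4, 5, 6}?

Iteration log — 16 steps:
  step 1. node 0  ⊔preds=+  new=+  old=⊥  +wl: 
  step 2. node 1  ⊔preds=⊥  new=+  stable
  step 3. node 2  ⊔preds=⊥  new=⊥  stable
  step 4. node 3  ⊔preds=⊥  new=+  stable
  step 5. node 4  ⊔preds=+  new=+  old=⊥  +wl: 0,2
  step 6. node 5  ⊔preds=+  new=−  old=⊥  +wl: 3,4
  step 7. node 6  ⊔preds=+  new=+  old=⊥  +wl: 
  step 8. node 0  ⊔preds=⊤  new=⊤  old=+  +wl: 
  step 9. node 2  ⊔preds=⊤  new=⊤  old=⊥  +wl: 5
  step 10. node 3  ⊔preds=⊤  new=⊤  old=+  +wl: 0
  step 11. node 4  ⊔preds=⊤  new=⊤  old=+  +wl: 2
  step 12. node 5  ⊔preds=⊤  new=⊤  old=−  +wl: 3,4
  step 13. node 0  ⊔preds=⊤  new=⊤  stable
  step 14. node 2  ⊔preds=⊤  new=⊤  stable
  step 15. node 3  ⊔preds=⊤  new=⊤  stable
  step 16. node 4  ⊔preds=⊤  new=⊤  stable

Least fixpoint reached:
  node 0: ⊤
  node 1: +
  node 2: ⊤
  node 3: ⊤
  node 4: ⊤
  node 5: ⊤
  node 6: +

⊤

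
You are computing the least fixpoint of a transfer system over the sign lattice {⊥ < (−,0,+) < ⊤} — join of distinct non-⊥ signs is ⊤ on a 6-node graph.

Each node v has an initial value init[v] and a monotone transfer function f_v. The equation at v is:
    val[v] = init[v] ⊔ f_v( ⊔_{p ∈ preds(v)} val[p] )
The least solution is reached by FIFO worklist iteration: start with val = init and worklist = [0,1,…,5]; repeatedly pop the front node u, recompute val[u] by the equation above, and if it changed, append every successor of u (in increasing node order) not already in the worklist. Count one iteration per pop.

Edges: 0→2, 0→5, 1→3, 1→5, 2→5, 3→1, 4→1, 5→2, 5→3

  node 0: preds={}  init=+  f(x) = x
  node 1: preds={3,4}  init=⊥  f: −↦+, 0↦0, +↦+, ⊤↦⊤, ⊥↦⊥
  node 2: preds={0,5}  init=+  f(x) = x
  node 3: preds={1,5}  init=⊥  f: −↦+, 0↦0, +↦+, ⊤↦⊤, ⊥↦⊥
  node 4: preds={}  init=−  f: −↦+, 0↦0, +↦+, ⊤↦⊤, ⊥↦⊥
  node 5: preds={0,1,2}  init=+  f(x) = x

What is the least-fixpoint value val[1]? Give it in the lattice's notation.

⊤

Trace (13 dequeues):
  [1] u=0 | in ⊥ | out + | ==
  [2] u=1 | in − | out + | prev ⊥ | push {}
  [3] u=2 | in + | out + | ==
  [4] u=3 | in + | out + | prev ⊥ | push {1}
  [5] u=4 | in ⊥ | out − | ==
  [6] u=5 | in + | out + | ==
  [7] u=1 | in ⊤ | out ⊤ | prev + | push {3,5}
  [8] u=3 | in ⊤ | out ⊤ | prev + | push {1}
  [9] u=5 | in ⊤ | out ⊤ | prev + | push {2,3}
  [10] u=1 | in ⊤ | out ⊤ | ==
  [11] u=2 | in ⊤ | out ⊤ | prev + | push {5}
  [12] u=3 | in ⊤ | out ⊤ | ==
  [13] u=5 | in ⊤ | out ⊤ | ==

Converged values:
  [0] +
  [1] ⊤
  [2] ⊤
  [3] ⊤
  [4] −
  [5] ⊤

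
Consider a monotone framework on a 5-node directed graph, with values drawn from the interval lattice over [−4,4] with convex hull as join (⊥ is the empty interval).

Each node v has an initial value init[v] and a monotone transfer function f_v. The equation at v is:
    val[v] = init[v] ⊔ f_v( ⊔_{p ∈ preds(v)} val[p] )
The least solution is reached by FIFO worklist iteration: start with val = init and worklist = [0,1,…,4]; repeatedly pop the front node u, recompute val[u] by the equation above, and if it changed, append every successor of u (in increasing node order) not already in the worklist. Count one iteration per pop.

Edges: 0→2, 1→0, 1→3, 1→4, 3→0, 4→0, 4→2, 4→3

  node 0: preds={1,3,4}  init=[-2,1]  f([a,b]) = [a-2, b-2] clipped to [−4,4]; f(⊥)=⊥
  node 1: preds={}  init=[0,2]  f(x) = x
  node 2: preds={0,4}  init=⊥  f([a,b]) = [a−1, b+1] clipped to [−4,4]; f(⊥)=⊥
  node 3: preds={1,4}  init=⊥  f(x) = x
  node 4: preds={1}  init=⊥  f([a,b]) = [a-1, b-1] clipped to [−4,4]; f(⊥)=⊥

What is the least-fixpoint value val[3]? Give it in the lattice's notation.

Worklist (9 pops):
  #1 pop 0: in=[0,2] → [-2,1] (no change)
  #2 pop 1: in=⊥ → [0,2] (no change)
  #3 pop 2: in=[-2,1] → [-3,2] (was ⊥); enqueue []
  #4 pop 3: in=[0,2] → [0,2] (was ⊥); enqueue [0]
  #5 pop 4: in=[0,2] → [-1,1] (was ⊥); enqueue [2,3]
  #6 pop 0: in=[-1,2] → [-3,1] (was [-2,1]); enqueue []
  #7 pop 2: in=[-3,1] → [-4,2] (was [-3,2]); enqueue []
  #8 pop 3: in=[-1,2] → [-1,2] (was [0,2]); enqueue [0]
  #9 pop 0: in=[-1,2] → [-3,1] (no change)

Fixpoint:
  val[0] = [-3,1]
  val[1] = [0,2]
  val[2] = [-4,2]
  val[3] = [-1,2]
  val[4] = [-1,1]

[-1,2]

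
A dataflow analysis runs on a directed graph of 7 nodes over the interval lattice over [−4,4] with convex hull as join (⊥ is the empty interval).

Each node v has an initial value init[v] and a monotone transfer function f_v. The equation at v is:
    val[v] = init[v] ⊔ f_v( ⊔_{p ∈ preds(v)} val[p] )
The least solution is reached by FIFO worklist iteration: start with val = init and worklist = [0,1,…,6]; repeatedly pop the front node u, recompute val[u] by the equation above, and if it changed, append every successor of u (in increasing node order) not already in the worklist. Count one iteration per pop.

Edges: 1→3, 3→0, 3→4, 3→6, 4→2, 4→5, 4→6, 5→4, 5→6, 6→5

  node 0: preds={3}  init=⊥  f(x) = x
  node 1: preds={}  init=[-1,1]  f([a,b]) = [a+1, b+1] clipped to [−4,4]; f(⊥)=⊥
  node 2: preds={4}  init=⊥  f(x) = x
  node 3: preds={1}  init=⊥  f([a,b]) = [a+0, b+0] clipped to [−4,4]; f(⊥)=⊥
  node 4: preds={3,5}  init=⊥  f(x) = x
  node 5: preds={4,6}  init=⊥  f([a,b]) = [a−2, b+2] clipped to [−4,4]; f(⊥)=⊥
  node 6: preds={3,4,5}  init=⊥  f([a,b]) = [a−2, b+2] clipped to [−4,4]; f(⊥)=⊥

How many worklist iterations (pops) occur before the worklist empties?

17

Trace (17 dequeues):
  [1] u=0 | in ⊥ | out ⊥ | ==
  [2] u=1 | in ⊥ | out [-1,1] | ==
  [3] u=2 | in ⊥ | out ⊥ | ==
  [4] u=3 | in [-1,1] | out [-1,1] | prev ⊥ | push {0}
  [5] u=4 | in [-1,1] | out [-1,1] | prev ⊥ | push {2}
  [6] u=5 | in [-1,1] | out [-3,3] | prev ⊥ | push {4}
  [7] u=6 | in [-3,3] | out [-4,4] | prev ⊥ | push {5}
  [8] u=0 | in [-1,1] | out [-1,1] | prev ⊥ | push {}
  [9] u=2 | in [-1,1] | out [-1,1] | prev ⊥ | push {}
  [10] u=4 | in [-3,3] | out [-3,3] | prev [-1,1] | push {2,6}
  [11] u=5 | in [-4,4] | out [-4,4] | prev [-3,3] | push {4}
  [12] u=2 | in [-3,3] | out [-3,3] | prev [-1,1] | push {}
  [13] u=6 | in [-4,4] | out [-4,4] | ==
  [14] u=4 | in [-4,4] | out [-4,4] | prev [-3,3] | push {2,5,6}
  [15] u=2 | in [-4,4] | out [-4,4] | prev [-3,3] | push {}
  [16] u=5 | in [-4,4] | out [-4,4] | ==
  [17] u=6 | in [-4,4] | out [-4,4] | ==

Converged values:
  [0] [-1,1]
  [1] [-1,1]
  [2] [-4,4]
  [3] [-1,1]
  [4] [-4,4]
  [5] [-4,4]
  [6] [-4,4]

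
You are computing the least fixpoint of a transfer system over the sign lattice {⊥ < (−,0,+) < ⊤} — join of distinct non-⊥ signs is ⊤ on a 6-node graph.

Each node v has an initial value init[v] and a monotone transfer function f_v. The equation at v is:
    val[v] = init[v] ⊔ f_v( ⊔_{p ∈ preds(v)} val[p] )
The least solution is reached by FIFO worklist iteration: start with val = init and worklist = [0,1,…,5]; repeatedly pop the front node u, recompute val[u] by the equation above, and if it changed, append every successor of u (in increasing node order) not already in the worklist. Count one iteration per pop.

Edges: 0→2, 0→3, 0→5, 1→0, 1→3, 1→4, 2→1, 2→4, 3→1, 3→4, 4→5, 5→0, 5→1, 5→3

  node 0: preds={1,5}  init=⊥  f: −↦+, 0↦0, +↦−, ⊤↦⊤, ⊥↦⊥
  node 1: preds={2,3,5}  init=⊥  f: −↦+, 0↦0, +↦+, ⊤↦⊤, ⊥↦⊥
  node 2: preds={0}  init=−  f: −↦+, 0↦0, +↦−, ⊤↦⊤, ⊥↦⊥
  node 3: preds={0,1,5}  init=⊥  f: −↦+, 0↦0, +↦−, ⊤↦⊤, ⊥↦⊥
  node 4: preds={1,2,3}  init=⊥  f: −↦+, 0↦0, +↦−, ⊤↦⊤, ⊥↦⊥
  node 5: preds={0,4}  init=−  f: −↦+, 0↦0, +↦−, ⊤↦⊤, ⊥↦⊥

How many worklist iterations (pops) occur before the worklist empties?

Iteration log — 14 steps:
  step 1. node 0  ⊔preds=−  new=+  old=⊥  +wl: 
  step 2. node 1  ⊔preds=−  new=+  old=⊥  +wl: 0
  step 3. node 2  ⊔preds=+  new=−  stable
  step 4. node 3  ⊔preds=⊤  new=⊤  old=⊥  +wl: 1
  step 5. node 4  ⊔preds=⊤  new=⊤  old=⊥  +wl: 
  step 6. node 5  ⊔preds=⊤  new=⊤  old=−  +wl: 3
  step 7. node 0  ⊔preds=⊤  new=⊤  old=+  +wl: 2,5
  step 8. node 1  ⊔preds=⊤  new=⊤  old=+  +wl: 0,4
  step 9. node 3  ⊔preds=⊤  new=⊤  stable
  step 10. node 2  ⊔preds=⊤  new=⊤  old=−  +wl: 1
  step 11. node 5  ⊔preds=⊤  new=⊤  stable
  step 12. node 0  ⊔preds=⊤  new=⊤  stable
  step 13. node 4  ⊔preds=⊤  new=⊤  stable
  step 14. node 1  ⊔preds=⊤  new=⊤  stable

Least fixpoint reached:
  node 0: ⊤
  node 1: ⊤
  node 2: ⊤
  node 3: ⊤
  node 4: ⊤
  node 5: ⊤

14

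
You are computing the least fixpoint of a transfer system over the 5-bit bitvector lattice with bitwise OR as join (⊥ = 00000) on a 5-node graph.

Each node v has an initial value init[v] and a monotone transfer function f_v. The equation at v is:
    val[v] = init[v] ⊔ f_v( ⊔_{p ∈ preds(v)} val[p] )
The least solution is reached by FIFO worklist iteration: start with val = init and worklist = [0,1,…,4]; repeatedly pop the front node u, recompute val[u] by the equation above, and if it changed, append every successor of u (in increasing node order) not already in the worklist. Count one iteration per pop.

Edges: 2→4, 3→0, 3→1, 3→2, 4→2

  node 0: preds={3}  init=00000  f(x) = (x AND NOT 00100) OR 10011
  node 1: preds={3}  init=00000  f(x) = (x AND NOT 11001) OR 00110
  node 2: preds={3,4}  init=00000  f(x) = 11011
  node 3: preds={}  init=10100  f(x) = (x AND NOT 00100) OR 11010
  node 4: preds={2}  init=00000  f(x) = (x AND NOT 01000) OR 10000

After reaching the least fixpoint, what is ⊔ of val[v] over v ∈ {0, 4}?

Iteration log — 8 steps:
  step 1. node 0  ⊔preds=10100  new=10011  old=00000  +wl: 
  step 2. node 1  ⊔preds=10100  new=00110  old=00000  +wl: 
  step 3. node 2  ⊔preds=10100  new=11011  old=00000  +wl: 
  step 4. node 3  ⊔preds=00000  new=11110  old=10100  +wl: 0,1,2
  step 5. node 4  ⊔preds=11011  new=10011  old=00000  +wl: 
  step 6. node 0  ⊔preds=11110  new=11011  old=10011  +wl: 
  step 7. node 1  ⊔preds=11110  new=00110  stable
  step 8. node 2  ⊔preds=11111  new=11011  stable

Least fixpoint reached:
  node 0: 11011
  node 1: 00110
  node 2: 11011
  node 3: 11110
  node 4: 10011

11011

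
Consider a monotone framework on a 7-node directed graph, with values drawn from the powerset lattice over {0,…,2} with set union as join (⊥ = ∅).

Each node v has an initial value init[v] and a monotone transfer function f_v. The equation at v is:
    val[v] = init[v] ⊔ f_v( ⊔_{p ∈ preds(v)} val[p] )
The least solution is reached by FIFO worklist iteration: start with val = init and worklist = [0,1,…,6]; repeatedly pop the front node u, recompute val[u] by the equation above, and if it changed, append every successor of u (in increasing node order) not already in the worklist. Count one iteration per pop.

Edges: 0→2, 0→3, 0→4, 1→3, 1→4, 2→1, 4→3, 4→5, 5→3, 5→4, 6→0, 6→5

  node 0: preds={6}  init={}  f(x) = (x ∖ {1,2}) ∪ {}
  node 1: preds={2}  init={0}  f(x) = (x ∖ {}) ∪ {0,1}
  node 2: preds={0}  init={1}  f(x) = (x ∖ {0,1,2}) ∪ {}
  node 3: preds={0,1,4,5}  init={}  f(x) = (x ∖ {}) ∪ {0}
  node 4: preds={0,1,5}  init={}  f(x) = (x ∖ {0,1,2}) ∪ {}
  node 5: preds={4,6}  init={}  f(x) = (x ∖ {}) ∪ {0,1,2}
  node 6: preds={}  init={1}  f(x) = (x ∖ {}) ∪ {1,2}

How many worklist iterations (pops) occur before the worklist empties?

Trace (11 dequeues):
  [1] u=0 | in {1} | out {} | ==
  [2] u=1 | in {1} | out {0,1} | prev {0} | push {}
  [3] u=2 | in {} | out {1} | ==
  [4] u=3 | in {0,1} | out {0,1} | prev {} | push {}
  [5] u=4 | in {0,1} | out {} | ==
  [6] u=5 | in {1} | out {0,1,2} | prev {} | push {3,4}
  [7] u=6 | in {} | out {1,2} | prev {1} | push {0,5}
  [8] u=3 | in {0,1,2} | out {0,1,2} | prev {0,1} | push {}
  [9] u=4 | in {0,1,2} | out {} | ==
  [10] u=0 | in {1,2} | out {} | ==
  [11] u=5 | in {1,2} | out {0,1,2} | ==

Converged values:
  [0] {}
  [1] {0,1}
  [2] {1}
  [3] {0,1,2}
  [4] {}
  [5] {0,1,2}
  [6] {1,2}

11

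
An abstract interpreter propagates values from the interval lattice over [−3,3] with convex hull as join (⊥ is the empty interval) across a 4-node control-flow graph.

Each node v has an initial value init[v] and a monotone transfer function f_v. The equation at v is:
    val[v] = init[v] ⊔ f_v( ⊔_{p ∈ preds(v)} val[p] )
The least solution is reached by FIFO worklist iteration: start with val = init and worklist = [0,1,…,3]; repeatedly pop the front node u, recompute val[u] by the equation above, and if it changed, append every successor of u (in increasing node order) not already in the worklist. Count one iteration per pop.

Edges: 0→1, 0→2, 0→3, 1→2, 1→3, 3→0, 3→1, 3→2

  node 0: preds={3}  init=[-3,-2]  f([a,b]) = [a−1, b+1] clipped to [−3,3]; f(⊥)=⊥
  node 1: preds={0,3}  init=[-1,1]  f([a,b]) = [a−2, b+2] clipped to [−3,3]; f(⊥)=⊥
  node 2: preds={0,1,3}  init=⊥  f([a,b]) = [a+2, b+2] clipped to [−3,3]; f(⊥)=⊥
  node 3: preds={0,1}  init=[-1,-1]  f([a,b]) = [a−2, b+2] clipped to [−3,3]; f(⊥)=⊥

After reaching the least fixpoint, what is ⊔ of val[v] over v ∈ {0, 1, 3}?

Trace (8 dequeues):
  [1] u=0 | in [-1,-1] | out [-3,0] | prev [-3,-2] | push {}
  [2] u=1 | in [-3,0] | out [-3,2] | prev [-1,1] | push {}
  [3] u=2 | in [-3,2] | out [-1,3] | prev ⊥ | push {}
  [4] u=3 | in [-3,2] | out [-3,3] | prev [-1,-1] | push {0,1,2}
  [5] u=0 | in [-3,3] | out [-3,3] | prev [-3,0] | push {3}
  [6] u=1 | in [-3,3] | out [-3,3] | prev [-3,2] | push {}
  [7] u=2 | in [-3,3] | out [-1,3] | ==
  [8] u=3 | in [-3,3] | out [-3,3] | ==

Converged values:
  [0] [-3,3]
  [1] [-3,3]
  [2] [-1,3]
  [3] [-3,3]

[-3,3]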